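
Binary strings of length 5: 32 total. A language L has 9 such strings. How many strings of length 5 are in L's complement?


Alphabet: {0,1}
String length: 5
Total strings of length 5 = 2^5 = 32
Strings in L = 9
Complement = total - |L|
= 32 - 9
= 23

23


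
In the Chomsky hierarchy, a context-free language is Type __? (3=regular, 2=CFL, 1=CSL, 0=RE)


Chomsky hierarchy levels:
  Type 3: Regular (DFA/NFA/regex)
  Type 2: Context-free (PDA)
  Type 1: Context-sensitive
  Type 0: Recursively enumerable (TM)
'context-free' corresponds to Type 2

2


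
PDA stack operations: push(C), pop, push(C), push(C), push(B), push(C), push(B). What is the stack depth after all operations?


Tracing stack operations:
  push(C) -> stack = [C], depth=1
  pop -> removed C, stack = [], depth=0
  push(C) -> stack = [C], depth=1
  push(C) -> stack = [C,C], depth=2
  push(B) -> stack = [C,C,B], depth=3
  push(C) -> stack = [C,C,B,C], depth=4
  push(B) -> stack = [C,C,B,C,B], depth=5
Final depth = 5

5


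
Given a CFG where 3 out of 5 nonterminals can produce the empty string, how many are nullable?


Nonterminals: {S, A, B, C, D}
A nonterminal is nullable if it can derive epsilon
Counting nullable nonterminals: 3
Total nullable = 3

3


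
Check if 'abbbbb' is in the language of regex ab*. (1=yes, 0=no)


Pattern: ab*
String: 'abbbbb'
Pattern requires: exactly one 'a' followed by zero or more 'b's
First char is 'a' -> OK
Rest 'bbbbb': all b's? Yes
Result: 1

1


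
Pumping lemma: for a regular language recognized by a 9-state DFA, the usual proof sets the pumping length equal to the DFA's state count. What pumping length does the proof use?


Pumping lemma for regular languages (standard proof):
Take p = |Q|, the number of DFA states.
Any string of length >= |Q| passes through |Q|+1 states while reading its first |Q| symbols,
so by pigeonhole some state repeats, giving the loop that can be pumped.
Here |Q| = 9
Therefore the proof uses p = 9

9


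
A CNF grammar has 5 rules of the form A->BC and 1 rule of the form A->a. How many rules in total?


CNF allows two rule forms:
  A -> BC (binary): 5 rules
  A -> a (terminal): 1 rule
Total = 5 + 1 = 6

6


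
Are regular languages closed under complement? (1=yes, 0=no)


Regular languages are closed under:
- Union (DFA product construction)
- Intersection (DFA product construction)
- Complement (swap accept/reject states)
- Concatenation (NFA construction)
- Kleene star (NFA construction)
complement is in this list
Therefore: closed

1


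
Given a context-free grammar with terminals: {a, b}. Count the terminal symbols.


Terminal symbols: a, b
Counting each: a (#1), b (#2)
Total = 2

2


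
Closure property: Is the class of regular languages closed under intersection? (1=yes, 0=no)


Regular languages are closed under all standard operations:
- Union: Yes (product construction)
- Intersection: Yes (product construction)
- Complement: Yes (swap accept/reject)
- Concatenation: Yes (NFA construction)
Operation: intersection -> Closed

1


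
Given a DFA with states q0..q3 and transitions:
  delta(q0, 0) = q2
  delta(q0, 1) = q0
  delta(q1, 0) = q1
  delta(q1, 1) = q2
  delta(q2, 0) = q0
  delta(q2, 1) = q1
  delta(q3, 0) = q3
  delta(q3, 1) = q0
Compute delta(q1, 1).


Looking up transition function:
delta(q1, 1) in the table
Row: q1, Column: 1
Result: q2

q2


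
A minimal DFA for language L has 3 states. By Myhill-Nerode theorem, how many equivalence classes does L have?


Myhill-Nerode theorem:
Number of equivalence classes = number of states in minimal DFA
Minimal DFA states = 3
Therefore equivalence classes = 3

3


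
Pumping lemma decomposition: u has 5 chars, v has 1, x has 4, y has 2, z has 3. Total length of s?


|s| = |u| + |v| + |x| + |y| + |z|
= 5 + 1 + 4 + 2 + 3
= 6 + 4 + 5
= 10 + 5
= 15

15


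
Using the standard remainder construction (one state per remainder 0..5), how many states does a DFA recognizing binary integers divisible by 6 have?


Divisibility by 6 is tracked via the remainder mod 6: 0, 1, ..., 5
The construction assigns one state to each remainder
Number of remainders = 6

6


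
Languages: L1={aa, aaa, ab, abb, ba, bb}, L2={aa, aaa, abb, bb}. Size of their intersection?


L1 = {aa, aaa, ab, abb, ba, bb}
L2 = {aa, aaa, abb, bb}
Checking each string in L1 against L2:
  'aa': in L2? Yes
  'aaa': in L2? Yes
  'ab': in L2? No
  'abb': in L2? Yes
  'ba': in L2? No
  'bb': in L2? Yes
Intersection = {aa, aaa, abb, bb}
|L1 ∩ L2| = 4

4


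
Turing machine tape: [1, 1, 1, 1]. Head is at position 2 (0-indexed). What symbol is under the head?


Tape: [1, 1, 1, 1]
Positions: 0 1 2 3
Values:    1 1 1 1
Head at position 2
tape[2] = 1

1


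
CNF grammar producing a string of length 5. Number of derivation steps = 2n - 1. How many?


Chomsky Normal Form derivation:
String length n = 5
Each step either:
  - Splits a nonterminal into two (n-1 such steps)
  - Converts a nonterminal to terminal (n such steps)
Total = (n-1) + n = 2n - 1
= 2(5) - 1
= 10 - 1
= 9

9


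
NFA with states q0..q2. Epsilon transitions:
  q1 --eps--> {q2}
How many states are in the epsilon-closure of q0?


Starting from q0
Initialize closure = {q0}
q0 has no outgoing epsilon transitions -> nothing to add
Final closure: {q0}
Size = 1

1


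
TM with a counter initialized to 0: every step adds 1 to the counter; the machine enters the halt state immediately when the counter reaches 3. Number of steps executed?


Counter starts at 0. Counting sequence:
  Step 1: counter = 1
  Step 2: counter = 2
  Step 3: counter = 3
Counter reached 3 -> halt
Total steps = 3

3


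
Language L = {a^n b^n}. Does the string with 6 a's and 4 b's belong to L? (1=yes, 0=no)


Language requires equal numbers of a's and b's
PDA pushes for each 'a', pops for each 'b'
Number of a's = 6
Number of b's = 4
6 != 4 -> Reject

0


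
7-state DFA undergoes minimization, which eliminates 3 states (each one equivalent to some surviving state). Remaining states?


Original DFA: 7 states
Redundant states removed: 3
Minimized states = original - removed
= 7 - 3
= 4

4


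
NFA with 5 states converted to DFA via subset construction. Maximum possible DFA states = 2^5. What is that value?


NFA has 5 states
Subset construction: each DFA state = subset of NFA states
Maximum subsets = 2^5
2^5 = 32

32


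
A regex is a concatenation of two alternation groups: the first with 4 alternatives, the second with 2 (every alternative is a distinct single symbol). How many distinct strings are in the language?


First group: 4 alternatives
Second group: 2 alternatives
Concatenation: each choice from group 1 pairs with each from group 2
Total = 4 x 2 = 8

8


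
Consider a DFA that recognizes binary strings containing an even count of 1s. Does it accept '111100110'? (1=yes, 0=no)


DFA has 2 states: q_even (start, accept=yes) and q_odd
Processing string '111100110' character by character:
  Position 0: read '1', 1-count=1 -> q_odd
  Position 1: read '1', 1-count=2 -> q_even
  Position 2: read '1', 1-count=3 -> q_odd
  Position 3: read '1', 1-count=4 -> q_even
  Position 4: read '0', 1-count=4 -> q_even (no change)
  Position 5: read '0', 1-count=4 -> q_even (no change)
  Position 6: read '1', 1-count=5 -> q_odd
  Position 7: read '1', 1-count=6 -> q_even
  Position 8: read '0', 1-count=6 -> q_even (no change)
Final state: q_even, total 1s = 6 (even); the DFA requires an even count -> accept

1


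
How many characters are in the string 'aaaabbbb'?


String: 'aaaabbbb'
Counting characters:
  'a' appears 4 time(s)
  'b' appears 4 time(s)
Total length = 4 + 4 = 8

8


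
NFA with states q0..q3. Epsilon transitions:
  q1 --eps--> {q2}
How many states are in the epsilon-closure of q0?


Starting from q0
Initialize closure = {q0}
q0 has no outgoing epsilon transitions -> nothing to add
Final closure: {q0}
Size = 1

1


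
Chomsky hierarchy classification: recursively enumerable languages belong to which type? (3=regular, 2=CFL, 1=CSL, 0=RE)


Chomsky hierarchy levels:
  Type 3: Regular (DFA/NFA/regex)
  Type 2: Context-free (PDA)
  Type 1: Context-sensitive
  Type 0: Recursively enumerable (TM)
'recursively enumerable' corresponds to Type 0

0


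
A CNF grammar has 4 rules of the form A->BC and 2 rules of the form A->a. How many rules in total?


CNF allows two rule forms:
  A -> BC (binary): 4 rules
  A -> a (terminal): 2 rules
Total = 4 + 2 = 6

6


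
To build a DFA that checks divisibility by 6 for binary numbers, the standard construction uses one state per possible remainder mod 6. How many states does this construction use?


Divisibility by 6 is tracked via the remainder mod 6: 0, 1, ..., 5
The construction assigns one state to each remainder
Number of remainders = 6

6


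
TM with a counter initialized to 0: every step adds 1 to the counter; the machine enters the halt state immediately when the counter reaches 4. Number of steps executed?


Counter starts at 0. Counting sequence:
  Step 1: counter = 1
  Step 2: counter = 2
  Step 3: counter = 3
  Step 4: counter = 4
Counter reached 4 -> halt
Total steps = 4

4


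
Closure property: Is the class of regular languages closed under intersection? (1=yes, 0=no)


Regular languages are closed under all standard operations:
- Union: Yes (product construction)
- Intersection: Yes (product construction)
- Complement: Yes (swap accept/reject)
- Concatenation: Yes (NFA construction)
Operation: intersection -> Closed

1


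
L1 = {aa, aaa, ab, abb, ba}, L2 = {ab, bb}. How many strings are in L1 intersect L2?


L1 = {aa, aaa, ab, abb, ba}
L2 = {ab, bb}
Checking each string in L1 against L2:
  'aa': in L2? No
  'aaa': in L2? No
  'ab': in L2? Yes
  'abb': in L2? No
  'ba': in L2? No
Intersection = {ab}
|L1 ∩ L2| = 1

1


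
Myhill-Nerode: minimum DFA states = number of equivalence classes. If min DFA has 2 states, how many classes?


Myhill-Nerode theorem:
Number of equivalence classes = number of states in minimal DFA
Minimal DFA states = 2
Therefore equivalence classes = 2

2


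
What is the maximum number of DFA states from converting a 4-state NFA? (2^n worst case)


NFA has 4 states
Subset construction: each DFA state = subset of NFA states
Maximum subsets = 2^4
2^4 = 16

16


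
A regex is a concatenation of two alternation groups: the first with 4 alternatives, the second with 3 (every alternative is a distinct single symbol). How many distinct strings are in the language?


First group: 4 alternatives
Second group: 3 alternatives
Concatenation: each choice from group 1 pairs with each from group 2
Total = 4 x 3 = 12

12


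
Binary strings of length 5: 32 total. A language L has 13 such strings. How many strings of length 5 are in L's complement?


Alphabet: {0,1}
String length: 5
Total strings of length 5 = 2^5 = 32
Strings in L = 13
Complement = total - |L|
= 32 - 13
= 19

19


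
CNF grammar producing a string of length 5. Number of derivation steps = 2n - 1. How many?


Chomsky Normal Form derivation:
String length n = 5
Each step either:
  - Splits a nonterminal into two (n-1 such steps)
  - Converts a nonterminal to terminal (n such steps)
Total = (n-1) + n = 2n - 1
= 2(5) - 1
= 10 - 1
= 9

9


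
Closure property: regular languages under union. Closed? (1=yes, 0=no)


Regular languages are closed under:
- Union (DFA product construction)
- Intersection (DFA product construction)
- Complement (swap accept/reject states)
- Concatenation (NFA construction)
- Kleene star (NFA construction)
union is in this list
Therefore: closed

1


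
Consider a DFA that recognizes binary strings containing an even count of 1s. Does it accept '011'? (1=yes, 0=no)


DFA has 2 states: q_even (start, accept=yes) and q_odd
Processing string '011' character by character:
  Position 0: read '0', 1-count=0 -> q_even (no change)
  Position 1: read '1', 1-count=1 -> q_odd
  Position 2: read '1', 1-count=2 -> q_even
Final state: q_even, total 1s = 2 (even); the DFA requires an even count -> accept

1


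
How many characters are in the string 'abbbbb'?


String: 'abbbbb'
Counting characters:
  'a' appears 1 time(s)
  'b' appears 5 time(s)
Total length = 1 + 5 = 6

6


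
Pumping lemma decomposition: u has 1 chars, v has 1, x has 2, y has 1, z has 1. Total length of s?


|s| = |u| + |v| + |x| + |y| + |z|
= 1 + 1 + 2 + 1 + 1
= 2 + 2 + 2
= 4 + 2
= 6

6


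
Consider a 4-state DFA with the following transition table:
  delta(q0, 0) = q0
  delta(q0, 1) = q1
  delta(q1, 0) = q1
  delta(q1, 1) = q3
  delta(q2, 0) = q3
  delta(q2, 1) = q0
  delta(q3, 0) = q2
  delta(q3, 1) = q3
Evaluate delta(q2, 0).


Looking up transition function:
delta(q2, 0) in the table
Row: q2, Column: 0
Result: q3

q3


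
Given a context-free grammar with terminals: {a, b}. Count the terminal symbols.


Terminal symbols: a, b
Counting each: a (#1), b (#2)
Total = 2

2


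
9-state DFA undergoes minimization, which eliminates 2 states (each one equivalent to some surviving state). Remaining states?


Original DFA: 9 states
Redundant states removed: 2
Minimized states = original - removed
= 9 - 2
= 7

7


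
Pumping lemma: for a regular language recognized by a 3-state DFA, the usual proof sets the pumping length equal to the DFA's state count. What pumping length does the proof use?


Pumping lemma for regular languages (standard proof):
Take p = |Q|, the number of DFA states.
Any string of length >= |Q| passes through |Q|+1 states while reading its first |Q| symbols,
so by pigeonhole some state repeats, giving the loop that can be pumped.
Here |Q| = 3
Therefore the proof uses p = 3

3


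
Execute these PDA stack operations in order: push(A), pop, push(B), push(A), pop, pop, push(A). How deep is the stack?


Tracing stack operations:
  push(A) -> stack = [A], depth=1
  pop -> removed A, stack = [], depth=0
  push(B) -> stack = [B], depth=1
  push(A) -> stack = [B,A], depth=2
  pop -> removed A, stack = [B], depth=1
  pop -> removed B, stack = [], depth=0
  push(A) -> stack = [A], depth=1
Final depth = 1

1


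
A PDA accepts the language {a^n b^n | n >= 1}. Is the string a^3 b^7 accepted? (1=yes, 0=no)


Language requires equal numbers of a's and b's
PDA pushes for each 'a', pops for each 'b'
Number of a's = 3
Number of b's = 7
3 != 7 -> Reject

0


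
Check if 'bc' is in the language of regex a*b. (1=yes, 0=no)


Pattern: a*b
String: 'bc'
Pattern requires: zero or more 'a's followed by exactly one 'b'
Found 0 leading 'a's
Remaining: 'bc'
Remaining is not 'b' -> no match
Result: 0

0


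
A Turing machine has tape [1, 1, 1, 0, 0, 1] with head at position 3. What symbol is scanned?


Tape: [1, 1, 1, 0, 0, 1]
Positions: 0 1 2 3 4 5
Values:    1 1 1 0 0 1
Head at position 3
tape[3] = 0

0


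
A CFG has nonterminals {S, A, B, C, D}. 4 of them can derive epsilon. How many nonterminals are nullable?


Nonterminals: {S, A, B, C, D}
A nonterminal is nullable if it can derive epsilon
Counting nullable nonterminals: 4
Total nullable = 4

4


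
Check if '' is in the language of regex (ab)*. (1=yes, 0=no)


Pattern: (ab)*
String: ''
Pattern requires: zero or more repetitions of 'ab'
Pairs: []
All pairs are 'ab'? Yes
Result: 1

1


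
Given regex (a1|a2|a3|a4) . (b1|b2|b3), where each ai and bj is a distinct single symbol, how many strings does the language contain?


First group: 4 alternatives
Second group: 3 alternatives
Concatenation: each choice from group 1 pairs with each from group 2
Total = 4 x 3 = 12

12


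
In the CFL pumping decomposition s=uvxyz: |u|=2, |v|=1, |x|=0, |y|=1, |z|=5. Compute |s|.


|s| = |u| + |v| + |x| + |y| + |z|
= 2 + 1 + 0 + 1 + 5
= 3 + 0 + 6
= 3 + 6
= 9

9


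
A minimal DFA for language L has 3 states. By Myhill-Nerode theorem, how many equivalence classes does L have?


Myhill-Nerode theorem:
Number of equivalence classes = number of states in minimal DFA
Minimal DFA states = 3
Therefore equivalence classes = 3

3


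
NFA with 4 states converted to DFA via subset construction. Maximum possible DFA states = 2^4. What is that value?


NFA has 4 states
Subset construction: each DFA state = subset of NFA states
Maximum subsets = 2^4
2^4 = 16

16


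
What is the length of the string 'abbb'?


String: 'abbb'
Counting characters:
  'a' appears 1 time(s)
  'b' appears 3 time(s)
Total length = 1 + 3 = 4

4


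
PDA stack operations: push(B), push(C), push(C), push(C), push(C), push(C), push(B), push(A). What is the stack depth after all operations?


Tracing stack operations:
  push(B) -> stack = [B], depth=1
  push(C) -> stack = [B,C], depth=2
  push(C) -> stack = [B,C,C], depth=3
  push(C) -> stack = [B,C,C,C], depth=4
  push(C) -> stack = [B,C,C,C,C], depth=5
  push(C) -> stack = [B,C,C,C,C,C], depth=6
  push(B) -> stack = [B,C,C,C,C,C,B], depth=7
  push(A) -> stack = [B,C,C,C,C,C,B,A], depth=8
Final depth = 8

8


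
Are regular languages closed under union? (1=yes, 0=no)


Regular languages are closed under all standard operations:
- Union: Yes (product construction)
- Intersection: Yes (product construction)
- Complement: Yes (swap accept/reject)
- Concatenation: Yes (NFA construction)
Operation: union -> Closed

1


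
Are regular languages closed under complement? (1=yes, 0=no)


Regular languages are closed under:
- Union (DFA product construction)
- Intersection (DFA product construction)
- Complement (swap accept/reject states)
- Concatenation (NFA construction)
- Kleene star (NFA construction)
complement is in this list
Therefore: closed

1


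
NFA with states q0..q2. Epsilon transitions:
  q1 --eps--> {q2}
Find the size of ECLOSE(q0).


Starting from q0
Initialize closure = {q0}
q0 has no outgoing epsilon transitions -> nothing to add
Final closure: {q0}
Size = 1

1


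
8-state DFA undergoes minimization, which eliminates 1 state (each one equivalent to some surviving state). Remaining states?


Original DFA: 8 states
Redundant states removed: 1
Minimized states = original - removed
= 8 - 1
= 7

7


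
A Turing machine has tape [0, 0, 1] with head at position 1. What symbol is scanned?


Tape: [0, 0, 1]
Positions: 0 1 2
Values:    0 0 1
Head at position 1
tape[1] = 0

0


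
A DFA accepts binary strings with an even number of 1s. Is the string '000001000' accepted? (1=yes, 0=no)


DFA has 2 states: q_even (start, accept=yes) and q_odd
Processing string '000001000' character by character:
  Position 0: read '0', 1-count=0 -> q_even (no change)
  Position 1: read '0', 1-count=0 -> q_even (no change)
  Position 2: read '0', 1-count=0 -> q_even (no change)
  Position 3: read '0', 1-count=0 -> q_even (no change)
  Position 4: read '0', 1-count=0 -> q_even (no change)
  Position 5: read '1', 1-count=1 -> q_odd
  Position 6: read '0', 1-count=1 -> q_odd (no change)
  Position 7: read '0', 1-count=1 -> q_odd (no change)
  Position 8: read '0', 1-count=1 -> q_odd (no change)
Final state: q_odd, total 1s = 1 (odd); the DFA requires an even count -> reject

0


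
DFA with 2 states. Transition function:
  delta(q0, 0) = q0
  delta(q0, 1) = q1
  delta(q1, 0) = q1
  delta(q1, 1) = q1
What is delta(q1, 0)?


Looking up transition function:
delta(q1, 0) in the table
Row: q1, Column: 0
Result: q1

q1


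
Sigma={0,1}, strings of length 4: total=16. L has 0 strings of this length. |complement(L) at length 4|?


Alphabet: {0,1}
String length: 4
Total strings of length 4 = 2^4 = 16
Strings in L = 0
Complement = total - |L|
= 16 - 0
= 16

16


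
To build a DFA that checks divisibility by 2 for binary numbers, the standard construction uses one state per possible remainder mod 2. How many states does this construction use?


Divisibility by 2 is tracked via the remainder mod 2: 0, 1, ..., 1
The construction assigns one state to each remainder
Number of remainders = 2

2


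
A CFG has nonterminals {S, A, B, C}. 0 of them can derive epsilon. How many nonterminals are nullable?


Nonterminals: {S, A, B, C}
A nonterminal is nullable if it can derive epsilon
Counting nullable nonterminals: 0
Total nullable = 0

0


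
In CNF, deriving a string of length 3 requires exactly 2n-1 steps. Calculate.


Chomsky Normal Form derivation:
String length n = 3
Each step either:
  - Splits a nonterminal into two (n-1 such steps)
  - Converts a nonterminal to terminal (n such steps)
Total = (n-1) + n = 2n - 1
= 2(3) - 1
= 6 - 1
= 5

5


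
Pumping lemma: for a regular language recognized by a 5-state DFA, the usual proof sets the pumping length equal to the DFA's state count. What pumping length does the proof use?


Pumping lemma for regular languages (standard proof):
Take p = |Q|, the number of DFA states.
Any string of length >= |Q| passes through |Q|+1 states while reading its first |Q| symbols,
so by pigeonhole some state repeats, giving the loop that can be pumped.
Here |Q| = 5
Therefore the proof uses p = 5

5


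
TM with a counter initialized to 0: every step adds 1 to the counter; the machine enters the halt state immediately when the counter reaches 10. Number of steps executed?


Counter starts at 0. Counting sequence:
  Step 1: counter = 1
  Step 2: counter = 2
  Step 3: counter = 3
  Step 4: counter = 4
  Step 5: counter = 5
  Step 6: counter = 6
  ...
  Step 10: counter = 10
Counter reached 10 -> halt
Total steps = 10

10


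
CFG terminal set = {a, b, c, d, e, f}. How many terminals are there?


Terminal symbols: a, b, c, d, e, f
Counting each: a (#1), b (#2), c (#3), d (#4), e (#5), f (#6)
Total = 6

6


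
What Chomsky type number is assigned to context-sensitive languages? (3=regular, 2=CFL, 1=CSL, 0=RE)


Chomsky hierarchy levels:
  Type 3: Regular (DFA/NFA/regex)
  Type 2: Context-free (PDA)
  Type 1: Context-sensitive
  Type 0: Recursively enumerable (TM)
'context-sensitive' corresponds to Type 1

1


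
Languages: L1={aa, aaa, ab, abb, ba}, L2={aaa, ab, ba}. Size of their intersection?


L1 = {aa, aaa, ab, abb, ba}
L2 = {aaa, ab, ba}
Checking each string in L1 against L2:
  'aa': in L2? No
  'aaa': in L2? Yes
  'ab': in L2? Yes
  'abb': in L2? No
  'ba': in L2? Yes
Intersection = {aaa, ab, ba}
|L1 ∩ L2| = 3

3


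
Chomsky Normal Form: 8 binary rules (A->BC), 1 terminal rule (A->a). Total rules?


CNF allows two rule forms:
  A -> BC (binary): 8 rules
  A -> a (terminal): 1 rule
Total = 8 + 1 = 9

9


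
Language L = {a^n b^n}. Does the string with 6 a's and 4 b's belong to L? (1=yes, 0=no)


Language requires equal numbers of a's and b's
PDA pushes for each 'a', pops for each 'b'
Number of a's = 6
Number of b's = 4
6 != 4 -> Reject

0


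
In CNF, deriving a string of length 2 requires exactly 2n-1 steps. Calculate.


Chomsky Normal Form derivation:
String length n = 2
Each step either:
  - Splits a nonterminal into two (n-1 such steps)
  - Converts a nonterminal to terminal (n such steps)
Total = (n-1) + n = 2n - 1
= 2(2) - 1
= 4 - 1
= 3

3


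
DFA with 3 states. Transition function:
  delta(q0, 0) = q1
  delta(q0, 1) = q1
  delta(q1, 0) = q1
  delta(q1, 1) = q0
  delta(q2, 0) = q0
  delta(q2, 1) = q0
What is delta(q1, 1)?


Looking up transition function:
delta(q1, 1) in the table
Row: q1, Column: 1
Result: q0

q0


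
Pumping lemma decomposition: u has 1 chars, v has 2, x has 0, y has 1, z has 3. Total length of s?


|s| = |u| + |v| + |x| + |y| + |z|
= 1 + 2 + 0 + 1 + 3
= 3 + 0 + 4
= 3 + 4
= 7

7


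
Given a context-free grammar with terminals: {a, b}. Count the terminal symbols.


Terminal symbols: a, b
Counting each: a (#1), b (#2)
Total = 2

2


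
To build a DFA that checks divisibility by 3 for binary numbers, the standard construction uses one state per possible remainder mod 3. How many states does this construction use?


Divisibility by 3 is tracked via the remainder mod 3: 0, 1, ..., 2
The construction assigns one state to each remainder
Number of remainders = 3

3


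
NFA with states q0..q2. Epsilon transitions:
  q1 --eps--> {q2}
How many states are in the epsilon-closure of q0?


Starting from q0
Initialize closure = {q0}
q0 has no outgoing epsilon transitions -> nothing to add
Final closure: {q0}
Size = 1

1


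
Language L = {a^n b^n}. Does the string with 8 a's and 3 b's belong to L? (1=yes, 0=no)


Language requires equal numbers of a's and b's
PDA pushes for each 'a', pops for each 'b'
Number of a's = 8
Number of b's = 3
8 != 3 -> Reject

0


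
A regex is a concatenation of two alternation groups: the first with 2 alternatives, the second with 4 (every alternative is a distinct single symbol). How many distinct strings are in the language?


First group: 2 alternatives
Second group: 4 alternatives
Concatenation: each choice from group 1 pairs with each from group 2
Total = 2 x 4 = 8

8


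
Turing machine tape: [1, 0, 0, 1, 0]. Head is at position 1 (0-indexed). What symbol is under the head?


Tape: [1, 0, 0, 1, 0]
Positions: 0 1 2 3 4
Values:    1 0 0 1 0
Head at position 1
tape[1] = 0

0


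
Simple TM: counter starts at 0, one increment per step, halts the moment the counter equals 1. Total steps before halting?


Counter starts at 0. Counting sequence:
  Step 1: counter = 1
Counter reached 1 -> halt
Total steps = 1

1


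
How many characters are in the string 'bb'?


String: 'bb'
Counting characters:
  'b' appears 2 time(s)
Total length = 0 + 2 = 2

2


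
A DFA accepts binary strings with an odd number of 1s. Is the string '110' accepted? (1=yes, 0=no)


DFA has 2 states: q_even (start, accept=no) and q_odd
Processing string '110' character by character:
  Position 0: read '1', 1-count=1 -> q_odd
  Position 1: read '1', 1-count=2 -> q_even
  Position 2: read '0', 1-count=2 -> q_even (no change)
Final state: q_even, total 1s = 2 (even); the DFA requires an odd count -> reject

0


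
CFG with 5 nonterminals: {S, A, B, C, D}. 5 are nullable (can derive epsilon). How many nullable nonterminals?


Nonterminals: {S, A, B, C, D}
A nonterminal is nullable if it can derive epsilon
Counting nullable nonterminals: 5
Total nullable = 5

5


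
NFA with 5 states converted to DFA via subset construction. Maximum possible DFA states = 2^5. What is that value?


NFA has 5 states
Subset construction: each DFA state = subset of NFA states
Maximum subsets = 2^5
2^5 = 32

32


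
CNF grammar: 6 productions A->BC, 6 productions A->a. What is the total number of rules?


CNF allows two rule forms:
  A -> BC (binary): 6 rules
  A -> a (terminal): 6 rules
Total = 6 + 6 = 12

12


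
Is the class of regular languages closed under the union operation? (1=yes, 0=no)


Regular languages are closed under:
- Union (DFA product construction)
- Intersection (DFA product construction)
- Complement (swap accept/reject states)
- Concatenation (NFA construction)
- Kleene star (NFA construction)
union is in this list
Therefore: closed

1


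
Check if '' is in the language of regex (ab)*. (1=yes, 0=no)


Pattern: (ab)*
String: ''
Pattern requires: zero or more repetitions of 'ab'
Pairs: []
All pairs are 'ab'? Yes
Result: 1

1


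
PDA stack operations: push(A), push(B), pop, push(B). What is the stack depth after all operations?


Tracing stack operations:
  push(A) -> stack = [A], depth=1
  push(B) -> stack = [A,B], depth=2
  pop -> removed B, stack = [A], depth=1
  push(B) -> stack = [A,B], depth=2
Final depth = 2

2


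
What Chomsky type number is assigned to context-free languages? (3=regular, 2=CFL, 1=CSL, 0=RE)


Chomsky hierarchy levels:
  Type 3: Regular (DFA/NFA/regex)
  Type 2: Context-free (PDA)
  Type 1: Context-sensitive
  Type 0: Recursively enumerable (TM)
'context-free' corresponds to Type 2

2


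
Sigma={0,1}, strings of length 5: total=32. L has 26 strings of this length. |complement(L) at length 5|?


Alphabet: {0,1}
String length: 5
Total strings of length 5 = 2^5 = 32
Strings in L = 26
Complement = total - |L|
= 32 - 26
= 6

6


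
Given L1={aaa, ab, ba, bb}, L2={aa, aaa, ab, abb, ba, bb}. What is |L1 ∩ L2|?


L1 = {aaa, ab, ba, bb}
L2 = {aa, aaa, ab, abb, ba, bb}
Checking each string in L1 against L2:
  'aaa': in L2? Yes
  'ab': in L2? Yes
  'ba': in L2? Yes
  'bb': in L2? Yes
Intersection = {aaa, ab, ba, bb}
|L1 ∩ L2| = 4

4


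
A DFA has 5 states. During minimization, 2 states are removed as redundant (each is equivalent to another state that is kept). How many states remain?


Original DFA: 5 states
Redundant states removed: 2
Minimized states = original - removed
= 5 - 2
= 3

3


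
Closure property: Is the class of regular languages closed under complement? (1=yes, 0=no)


Regular languages are closed under all standard operations:
- Union: Yes (product construction)
- Intersection: Yes (product construction)
- Complement: Yes (swap accept/reject)
- Concatenation: Yes (NFA construction)
Operation: complement -> Closed

1


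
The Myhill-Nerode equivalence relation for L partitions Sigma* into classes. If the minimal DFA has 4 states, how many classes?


Myhill-Nerode theorem:
Number of equivalence classes = number of states in minimal DFA
Minimal DFA states = 4
Therefore equivalence classes = 4

4


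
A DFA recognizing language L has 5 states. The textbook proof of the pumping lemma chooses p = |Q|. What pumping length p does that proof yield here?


Pumping lemma for regular languages (standard proof):
Take p = |Q|, the number of DFA states.
Any string of length >= |Q| passes through |Q|+1 states while reading its first |Q| symbols,
so by pigeonhole some state repeats, giving the loop that can be pumped.
Here |Q| = 5
Therefore the proof uses p = 5

5


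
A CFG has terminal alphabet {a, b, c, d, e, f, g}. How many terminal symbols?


Terminal symbols: a, b, c, d, e, f, g
Counting each: a (#1), b (#2), c (#3), d (#4), e (#5), f (#6), g (#7)
Total = 7

7


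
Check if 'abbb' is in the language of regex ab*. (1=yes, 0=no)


Pattern: ab*
String: 'abbb'
Pattern requires: exactly one 'a' followed by zero or more 'b's
First char is 'a' -> OK
Rest 'bbb': all b's? Yes
Result: 1

1


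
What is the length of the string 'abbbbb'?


String: 'abbbbb'
Counting characters:
  'a' appears 1 time(s)
  'b' appears 5 time(s)
Total length = 1 + 5 = 6

6


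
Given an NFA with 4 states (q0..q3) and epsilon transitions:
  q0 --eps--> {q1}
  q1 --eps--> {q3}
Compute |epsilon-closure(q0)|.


Starting from q0
Initialize closure = {q0}
Follow epsilon from q0 -> add q1
Follow epsilon from q1 -> add q3
Final closure: {q0, q1, q3}
Size = 3

3


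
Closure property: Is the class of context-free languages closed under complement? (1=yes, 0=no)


CFL closure properties:
  Closed under: union, concatenation, Kleene star
  NOT closed under: intersection, complement
Operation 'complement' is in not-closed list -> No (not closed)

0


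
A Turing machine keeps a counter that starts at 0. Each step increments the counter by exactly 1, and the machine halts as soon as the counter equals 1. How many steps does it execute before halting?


Counter starts at 0. Counting sequence:
  Step 1: counter = 1
Counter reached 1 -> halt
Total steps = 1

1


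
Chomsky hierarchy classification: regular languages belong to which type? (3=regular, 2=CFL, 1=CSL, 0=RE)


Chomsky hierarchy levels:
  Type 3: Regular (DFA/NFA/regex)
  Type 2: Context-free (PDA)
  Type 1: Context-sensitive
  Type 0: Recursively enumerable (TM)
'regular' corresponds to Type 3

3


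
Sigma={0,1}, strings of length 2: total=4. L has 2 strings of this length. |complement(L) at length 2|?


Alphabet: {0,1}
String length: 2
Total strings of length 2 = 2^2 = 4
Strings in L = 2
Complement = total - |L|
= 4 - 2
= 2

2


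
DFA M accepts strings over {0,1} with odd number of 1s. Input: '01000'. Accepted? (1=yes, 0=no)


DFA has 2 states: q_even (start, accept=no) and q_odd
Processing string '01000' character by character:
  Position 0: read '0', 1-count=0 -> q_even (no change)
  Position 1: read '1', 1-count=1 -> q_odd
  Position 2: read '0', 1-count=1 -> q_odd (no change)
  Position 3: read '0', 1-count=1 -> q_odd (no change)
  Position 4: read '0', 1-count=1 -> q_odd (no change)
Final state: q_odd, total 1s = 1 (odd); the DFA requires an odd count -> accept

1


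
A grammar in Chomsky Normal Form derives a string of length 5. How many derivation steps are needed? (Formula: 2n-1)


Chomsky Normal Form derivation:
String length n = 5
Each step either:
  - Splits a nonterminal into two (n-1 such steps)
  - Converts a nonterminal to terminal (n such steps)
Total = (n-1) + n = 2n - 1
= 2(5) - 1
= 10 - 1
= 9

9


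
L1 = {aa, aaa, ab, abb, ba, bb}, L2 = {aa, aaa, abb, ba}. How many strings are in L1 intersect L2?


L1 = {aa, aaa, ab, abb, ba, bb}
L2 = {aa, aaa, abb, ba}
Checking each string in L1 against L2:
  'aa': in L2? Yes
  'aaa': in L2? Yes
  'ab': in L2? No
  'abb': in L2? Yes
  'ba': in L2? Yes
  'bb': in L2? No
Intersection = {aa, aaa, abb, ba}
|L1 ∩ L2| = 4

4


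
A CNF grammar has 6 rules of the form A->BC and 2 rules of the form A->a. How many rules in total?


CNF allows two rule forms:
  A -> BC (binary): 6 rules
  A -> a (terminal): 2 rules
Total = 6 + 2 = 8

8


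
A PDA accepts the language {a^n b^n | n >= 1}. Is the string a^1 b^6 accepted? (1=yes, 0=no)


Language requires equal numbers of a's and b's
PDA pushes for each 'a', pops for each 'b'
Number of a's = 1
Number of b's = 6
1 != 6 -> Reject

0


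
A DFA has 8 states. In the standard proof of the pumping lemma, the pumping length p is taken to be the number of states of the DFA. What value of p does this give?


Pumping lemma for regular languages (standard proof):
Take p = |Q|, the number of DFA states.
Any string of length >= |Q| passes through |Q|+1 states while reading its first |Q| symbols,
so by pigeonhole some state repeats, giving the loop that can be pumped.
Here |Q| = 8
Therefore the proof uses p = 8

8


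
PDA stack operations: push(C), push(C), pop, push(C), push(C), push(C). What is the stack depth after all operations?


Tracing stack operations:
  push(C) -> stack = [C], depth=1
  push(C) -> stack = [C,C], depth=2
  pop -> removed C, stack = [C], depth=1
  push(C) -> stack = [C,C], depth=2
  push(C) -> stack = [C,C,C], depth=3
  push(C) -> stack = [C,C,C,C], depth=4
Final depth = 4

4


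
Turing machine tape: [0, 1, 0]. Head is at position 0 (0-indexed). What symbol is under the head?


Tape: [0, 1, 0]
Positions: 0 1 2
Values:    0 1 0
Head at position 0
tape[0] = 0

0


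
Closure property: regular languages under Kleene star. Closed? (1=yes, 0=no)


Regular languages are closed under:
- Union (DFA product construction)
- Intersection (DFA product construction)
- Complement (swap accept/reject states)
- Concatenation (NFA construction)
- Kleene star (NFA construction)
Kleene star is in this list
Therefore: closed

1


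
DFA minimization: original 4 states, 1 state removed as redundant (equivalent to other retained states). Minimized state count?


Original DFA: 4 states
Redundant states removed: 1
Minimized states = original - removed
= 4 - 1
= 3

3


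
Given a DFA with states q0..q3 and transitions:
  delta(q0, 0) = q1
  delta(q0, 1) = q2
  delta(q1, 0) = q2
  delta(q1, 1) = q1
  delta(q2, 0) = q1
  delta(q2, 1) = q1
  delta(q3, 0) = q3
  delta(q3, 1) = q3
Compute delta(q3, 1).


Looking up transition function:
delta(q3, 1) in the table
Row: q3, Column: 1
Result: q3

q3


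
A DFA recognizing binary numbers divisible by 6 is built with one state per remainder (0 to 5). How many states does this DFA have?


Divisibility by 6 is tracked via the remainder mod 6: 0, 1, ..., 5
The construction assigns one state to each remainder
Number of remainders = 6

6


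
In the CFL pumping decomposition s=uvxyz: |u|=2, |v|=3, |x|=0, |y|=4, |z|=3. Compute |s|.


|s| = |u| + |v| + |x| + |y| + |z|
= 2 + 3 + 0 + 4 + 3
= 5 + 0 + 7
= 5 + 7
= 12

12


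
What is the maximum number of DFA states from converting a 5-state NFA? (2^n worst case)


NFA has 5 states
Subset construction: each DFA state = subset of NFA states
Maximum subsets = 2^5
2^5 = 32

32


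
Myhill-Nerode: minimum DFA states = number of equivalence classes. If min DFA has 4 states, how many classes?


Myhill-Nerode theorem:
Number of equivalence classes = number of states in minimal DFA
Minimal DFA states = 4
Therefore equivalence classes = 4

4


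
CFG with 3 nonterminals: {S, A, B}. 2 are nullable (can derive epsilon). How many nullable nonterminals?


Nonterminals: {S, A, B}
A nonterminal is nullable if it can derive epsilon
Counting nullable nonterminals: 2
Total nullable = 2

2


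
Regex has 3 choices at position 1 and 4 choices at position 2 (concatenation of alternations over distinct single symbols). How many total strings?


First group: 3 alternatives
Second group: 4 alternatives
Concatenation: each choice from group 1 pairs with each from group 2
Total = 3 x 4 = 12

12


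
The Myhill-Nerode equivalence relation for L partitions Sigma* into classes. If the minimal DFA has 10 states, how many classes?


Myhill-Nerode theorem:
Number of equivalence classes = number of states in minimal DFA
Minimal DFA states = 10
Therefore equivalence classes = 10

10


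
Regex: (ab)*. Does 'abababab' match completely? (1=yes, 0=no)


Pattern: (ab)*
String: 'abababab'
Pattern requires: zero or more repetitions of 'ab'
Pairs: ['ab', 'ab', 'ab', 'ab']
All pairs are 'ab'? Yes
Result: 1

1


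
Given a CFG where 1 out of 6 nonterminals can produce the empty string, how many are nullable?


Nonterminals: {S, A, B, C, D, E}
A nonterminal is nullable if it can derive epsilon
Counting nullable nonterminals: 1
Total nullable = 1

1


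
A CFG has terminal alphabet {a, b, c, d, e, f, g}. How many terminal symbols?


Terminal symbols: a, b, c, d, e, f, g
Counting each: a (#1), b (#2), c (#3), d (#4), e (#5), f (#6), g (#7)
Total = 7

7


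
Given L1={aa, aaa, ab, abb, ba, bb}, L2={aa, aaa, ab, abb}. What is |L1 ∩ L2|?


L1 = {aa, aaa, ab, abb, ba, bb}
L2 = {aa, aaa, ab, abb}
Checking each string in L1 against L2:
  'aa': in L2? Yes
  'aaa': in L2? Yes
  'ab': in L2? Yes
  'abb': in L2? Yes
  'ba': in L2? No
  'bb': in L2? No
Intersection = {aa, aaa, ab, abb}
|L1 ∩ L2| = 4

4


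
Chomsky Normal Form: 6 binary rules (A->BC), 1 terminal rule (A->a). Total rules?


CNF allows two rule forms:
  A -> BC (binary): 6 rules
  A -> a (terminal): 1 rule
Total = 6 + 1 = 7

7


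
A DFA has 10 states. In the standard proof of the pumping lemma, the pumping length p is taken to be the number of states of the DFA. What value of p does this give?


Pumping lemma for regular languages (standard proof):
Take p = |Q|, the number of DFA states.
Any string of length >= |Q| passes through |Q|+1 states while reading its first |Q| symbols,
so by pigeonhole some state repeats, giving the loop that can be pumped.
Here |Q| = 10
Therefore the proof uses p = 10

10


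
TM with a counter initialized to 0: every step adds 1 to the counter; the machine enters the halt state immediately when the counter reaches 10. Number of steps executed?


Counter starts at 0. Counting sequence:
  Step 1: counter = 1
  Step 2: counter = 2
  Step 3: counter = 3
  Step 4: counter = 4
  Step 5: counter = 5
  Step 6: counter = 6
  ...
  Step 10: counter = 10
Counter reached 10 -> halt
Total steps = 10

10


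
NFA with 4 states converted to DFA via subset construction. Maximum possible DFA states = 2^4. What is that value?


NFA has 4 states
Subset construction: each DFA state = subset of NFA states
Maximum subsets = 2^4
2^4 = 16

16


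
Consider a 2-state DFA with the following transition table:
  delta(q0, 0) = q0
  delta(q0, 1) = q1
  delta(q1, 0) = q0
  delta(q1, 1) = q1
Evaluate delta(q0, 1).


Looking up transition function:
delta(q0, 1) in the table
Row: q0, Column: 1
Result: q1

q1
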